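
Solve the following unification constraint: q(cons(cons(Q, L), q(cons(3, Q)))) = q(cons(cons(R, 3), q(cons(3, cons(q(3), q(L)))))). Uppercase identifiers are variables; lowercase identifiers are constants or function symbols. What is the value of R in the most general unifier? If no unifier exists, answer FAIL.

Decompose q/1: cons(cons(Q, L), q(cons(3, Q))) = cons(cons(R, 3), q(cons(3, cons(q(3), q(L))))).
Decompose cons/2: cons(Q, L) = cons(R, 3),  q(cons(3, Q)) = q(cons(3, cons(q(3), q(L)))).
Decompose cons/2: Q = R,  L = 3.
Bind Q := R; substituting into the one remaining equation that mentions Q gives: q(cons(3, R)) = q(cons(3, cons(q(3), q(L)))).
Bind L := 3; substituting into the remaining equation gives: q(cons(3, R)) = q(cons(3, cons(q(3), q(3)))).
Decompose q/1: cons(3, R) = cons(3, cons(q(3), q(3))).
Decompose cons/2: 3 = 3,  R = cons(q(3), q(3)).
Delete trivial equation 3 = 3.
Bind R := cons(q(3), q(3)). Substituting into the earlier binding gives Q := cons(q(3), q(3)).
MGU = { Q := cons(q(3), q(3)), L := 3, R := cons(q(3), q(3)) }, so R := cons(q(3), q(3)).

cons(q(3), q(3))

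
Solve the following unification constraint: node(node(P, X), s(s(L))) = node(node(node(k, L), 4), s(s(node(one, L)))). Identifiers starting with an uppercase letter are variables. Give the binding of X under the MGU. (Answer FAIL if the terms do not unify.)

Decompose node/2: node(P, X) = node(node(k, L), 4),  s(s(L)) = s(s(node(one, L))).
Decompose node/2: P = node(k, L),  X = 4.
Bind P := node(k, L); no other remaining equation mentions P.
Bind X := 4; no other remaining equation mentions X.
Decompose s/1: s(L) = s(node(one, L)).
Decompose s/1: L = node(one, L).
Occurs check fails: L occurs in node(one, L); the equation L = node(one, L) has no finite solution.

FAIL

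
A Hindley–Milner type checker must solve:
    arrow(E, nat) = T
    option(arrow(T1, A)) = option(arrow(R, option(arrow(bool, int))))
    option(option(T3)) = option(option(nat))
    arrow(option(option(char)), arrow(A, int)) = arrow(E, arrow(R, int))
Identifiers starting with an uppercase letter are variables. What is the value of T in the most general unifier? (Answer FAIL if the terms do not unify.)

arrow(option(option(char)), nat)

Bind T := arrow(E, nat); no other remaining equation mentions T.
Decompose option/1: arrow(T1, A) = arrow(R, option(arrow(bool, int))).
Decompose arrow/2: T1 = R,  A = option(arrow(bool, int)).
Bind T1 := R; no other remaining equation mentions T1.
Bind A := option(arrow(bool, int)); substituting into the one remaining equation that mentions A gives: arrow(option(option(char)), arrow(option(arrow(bool, int)), int)) = arrow(E, arrow(R, int)).
Decompose option/1: option(T3) = option(nat).
Decompose option/1: T3 = nat.
Bind T3 := nat; no other remaining equation mentions T3.
Decompose arrow/2: option(option(char)) = E,  arrow(option(arrow(bool, int)), int) = arrow(R, int).
Bind E := option(option(char)); no other remaining equation mentions E. Substituting into the earlier binding gives T := arrow(option(option(char)), nat).
Decompose arrow/2: option(arrow(bool, int)) = R,  int = int.
Bind R := option(arrow(bool, int)); no other remaining equation mentions R. Substituting into the earlier binding gives T1 := option(arrow(bool, int)).
Delete trivial equation int = int.
MGU = { T -> arrow(option(option(char)), nat), T1 -> option(arrow(bool, int)), A -> option(arrow(bool, int)), T3 -> nat, E -> option(option(char)), R -> option(arrow(bool, int)) }, so T -> arrow(option(option(char)), nat).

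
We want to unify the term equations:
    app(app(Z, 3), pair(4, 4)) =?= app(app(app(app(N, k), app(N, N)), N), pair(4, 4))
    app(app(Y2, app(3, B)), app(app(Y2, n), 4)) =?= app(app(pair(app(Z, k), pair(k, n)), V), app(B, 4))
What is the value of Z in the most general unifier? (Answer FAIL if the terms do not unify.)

app(app(3, k), app(3, 3))

Decompose app/2: app(Z, 3) =?= app(app(app(N, k), app(N, N)), N),  pair(4, 4) =?= pair(4, 4).
Decompose app/2: Z =?= app(app(N, k), app(N, N)),  3 =?= N.
Bind Z := app(app(N, k), app(N, N)); substituting into the one remaining equation that mentions Z gives: app(app(Y2, app(3, B)), app(app(Y2, n), 4)) =?= app(app(pair(app(app(app(N, k), app(N, N)), k), pair(k, n)), V), app(B, 4)).
Bind N := 3; substituting into the one remaining equation that mentions N gives: app(app(Y2, app(3, B)), app(app(Y2, n), 4)) =?= app(app(pair(app(app(app(3, k), app(3, 3)), k), pair(k, n)), V), app(B, 4)). Substituting into the earlier binding gives Z := app(app(3, k), app(3, 3)).
Delete trivial equation pair(4, 4) =?= pair(4, 4).
Decompose app/2: app(Y2, app(3, B)) =?= app(pair(app(app(app(3, k), app(3, 3)), k), pair(k, n)), V),  app(app(Y2, n), 4) =?= app(B, 4).
Decompose app/2: Y2 =?= pair(app(app(app(3, k), app(3, 3)), k), pair(k, n)),  app(3, B) =?= V.
Bind Y2 := pair(app(app(app(3, k), app(3, 3)), k), pair(k, n)); substituting into the one remaining equation that mentions Y2 gives: app(app(pair(app(app(app(3, k), app(3, 3)), k), pair(k, n)), n), 4) =?= app(B, 4).
Bind V := app(3, B); no other remaining equation mentions V.
Decompose app/2: app(pair(app(app(app(3, k), app(3, 3)), k), pair(k, n)), n) =?= B,  4 =?= 4.
Bind B := app(pair(app(app(app(3, k), app(3, 3)), k), pair(k, n)), n); no other remaining equation mentions B. Substituting into the earlier binding gives V := app(3, app(pair(app(app(app(3, k), app(3, 3)), k), pair(k, n)), n)).
Delete trivial equation 4 =?= 4.
MGU = { Z := app(app(3, k), app(3, 3)), N := 3, Y2 := pair(app(app(app(3, k), app(3, 3)), k), pair(k, n)), V := app(3, app(pair(app(app(app(3, k), app(3, 3)), k), pair(k, n)), n)), B := app(pair(app(app(app(3, k), app(3, 3)), k), pair(k, n)), n) }, so Z := app(app(3, k), app(3, 3)).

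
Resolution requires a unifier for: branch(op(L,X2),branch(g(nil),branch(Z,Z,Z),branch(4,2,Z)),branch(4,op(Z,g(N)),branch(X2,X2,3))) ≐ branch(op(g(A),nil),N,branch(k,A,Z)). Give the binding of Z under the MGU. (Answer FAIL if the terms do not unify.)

FAIL

Decompose branch/3: op(L,X2) ≐ op(g(A),nil),  branch(g(nil),branch(Z,Z,Z),branch(4,2,Z)) ≐ N,  branch(4,op(Z,g(N)),branch(X2,X2,3)) ≐ branch(k,A,Z).
Decompose op/2: L ≐ g(A),  X2 ≐ nil.
Bind L := g(A); no other remaining equation mentions L.
Bind X2 := nil; substituting into the one remaining equation that mentions X2 gives: branch(4,op(Z,g(N)),branch(nil,nil,3)) ≐ branch(k,A,Z).
Bind N := branch(g(nil),branch(Z,Z,Z),branch(4,2,Z)); substituting into the remaining equation gives: branch(4,op(Z,g(branch(g(nil),branch(Z,Z,Z),branch(4,2,Z)))),branch(nil,nil,3)) ≐ branch(k,A,Z).
Decompose branch/3: 4 ≐ k,  op(Z,g(branch(g(nil),branch(Z,Z,Z),branch(4,2,Z)))) ≐ A,  branch(nil,nil,3) ≐ Z.
Clash: constants 4 and k differ; no unifier exists.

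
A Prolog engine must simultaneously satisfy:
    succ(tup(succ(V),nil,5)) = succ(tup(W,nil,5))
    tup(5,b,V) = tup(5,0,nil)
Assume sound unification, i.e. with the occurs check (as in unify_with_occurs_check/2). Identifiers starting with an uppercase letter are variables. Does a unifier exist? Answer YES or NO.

NO

Decompose succ/1: tup(succ(V),nil,5) = tup(W,nil,5).
Decompose tup/3: succ(V) = W,  nil = nil,  5 = 5.
Bind W := succ(V); no other remaining equation mentions W.
Delete trivial equation nil = nil.
Delete trivial equation 5 = 5.
Decompose tup/3: 5 = 5,  b = 0,  V = nil.
Delete trivial equation 5 = 5.
Clash: constants b and 0 differ; no unifier exists.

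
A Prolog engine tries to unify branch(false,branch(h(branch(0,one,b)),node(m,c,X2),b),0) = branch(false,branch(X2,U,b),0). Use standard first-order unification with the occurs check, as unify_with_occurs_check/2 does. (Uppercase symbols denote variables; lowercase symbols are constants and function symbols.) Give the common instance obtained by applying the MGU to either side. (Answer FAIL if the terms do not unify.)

Decompose branch/3: false = false,  branch(h(branch(0,one,b)),node(m,c,X2),b) = branch(X2,U,b),  0 = 0.
Delete trivial equation false = false.
Decompose branch/3: h(branch(0,one,b)) = X2,  node(m,c,X2) = U,  b = b.
Bind X2 := h(branch(0,one,b)); substituting into the one remaining equation that mentions X2 gives: node(m,c,h(branch(0,one,b))) = U.
Bind U := node(m,c,h(branch(0,one,b))); no other remaining equation mentions U.
Delete trivial equation b = b.
Delete trivial equation 0 = 0.
Applying the MGU to either side gives branch(false,branch(h(branch(0,one,b)),node(m,c,h(branch(0,one,b))),b),0).

branch(false,branch(h(branch(0,one,b)),node(m,c,h(branch(0,one,b))),b),0)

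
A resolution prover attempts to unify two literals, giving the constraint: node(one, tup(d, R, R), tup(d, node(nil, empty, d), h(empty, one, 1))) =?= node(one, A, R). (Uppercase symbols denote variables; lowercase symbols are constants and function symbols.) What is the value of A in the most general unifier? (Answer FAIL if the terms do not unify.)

tup(d, tup(d, node(nil, empty, d), h(empty, one, 1)), tup(d, node(nil, empty, d), h(empty, one, 1)))

Decompose node/3: one =?= one,  tup(d, R, R) =?= A,  tup(d, node(nil, empty, d), h(empty, one, 1)) =?= R.
Delete trivial equation one =?= one.
Bind A := tup(d, R, R); no other remaining equation mentions A.
Bind R := tup(d, node(nil, empty, d), h(empty, one, 1)). Substituting into the earlier binding gives A := tup(d, tup(d, node(nil, empty, d), h(empty, one, 1)), tup(d, node(nil, empty, d), h(empty, one, 1))).
MGU = { A -> tup(d, tup(d, node(nil, empty, d), h(empty, one, 1)), tup(d, node(nil, empty, d), h(empty, one, 1))), R -> tup(d, node(nil, empty, d), h(empty, one, 1)) }, so A -> tup(d, tup(d, node(nil, empty, d), h(empty, one, 1)), tup(d, node(nil, empty, d), h(empty, one, 1))).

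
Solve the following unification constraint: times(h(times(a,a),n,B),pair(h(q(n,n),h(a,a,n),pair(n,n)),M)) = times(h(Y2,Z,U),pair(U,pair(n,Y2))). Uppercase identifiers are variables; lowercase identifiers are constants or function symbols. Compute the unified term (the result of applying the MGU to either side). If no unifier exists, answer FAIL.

times(h(times(a,a),n,h(q(n,n),h(a,a,n),pair(n,n))),pair(h(q(n,n),h(a,a,n),pair(n,n)),pair(n,times(a,a))))

Decompose times/2: h(times(a,a),n,B) = h(Y2,Z,U),  pair(h(q(n,n),h(a,a,n),pair(n,n)),M) = pair(U,pair(n,Y2)).
Decompose h/3: times(a,a) = Y2,  n = Z,  B = U.
Bind Y2 := times(a,a); substituting into the one remaining equation that mentions Y2 gives: pair(h(q(n,n),h(a,a,n),pair(n,n)),M) = pair(U,pair(n,times(a,a))).
Bind Z := n; no other remaining equation mentions Z.
Bind B := U; no other remaining equation mentions B.
Decompose pair/2: h(q(n,n),h(a,a,n),pair(n,n)) = U,  M = pair(n,times(a,a)).
Bind U := h(q(n,n),h(a,a,n),pair(n,n)); no other remaining equation mentions U. Substituting into the earlier binding gives B := h(q(n,n),h(a,a,n),pair(n,n)).
Bind M := pair(n,times(a,a)).
Applying the MGU to either side gives times(h(times(a,a),n,h(q(n,n),h(a,a,n),pair(n,n))),pair(h(q(n,n),h(a,a,n),pair(n,n)),pair(n,times(a,a)))).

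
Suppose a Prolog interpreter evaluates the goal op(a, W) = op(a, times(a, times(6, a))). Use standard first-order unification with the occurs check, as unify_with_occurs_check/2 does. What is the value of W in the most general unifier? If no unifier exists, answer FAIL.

times(a, times(6, a))

Decompose op/2: a = a,  W = times(a, times(6, a)).
Delete trivial equation a = a.
Bind W := times(a, times(6, a)).
MGU = { W ↦ times(a, times(6, a)) }, so W ↦ times(a, times(6, a)).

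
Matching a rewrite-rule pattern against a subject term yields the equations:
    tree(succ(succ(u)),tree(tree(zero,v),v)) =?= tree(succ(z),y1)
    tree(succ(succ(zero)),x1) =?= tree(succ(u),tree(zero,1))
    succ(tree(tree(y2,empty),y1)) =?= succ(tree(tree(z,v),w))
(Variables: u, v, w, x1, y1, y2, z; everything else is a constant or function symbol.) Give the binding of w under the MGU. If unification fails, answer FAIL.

tree(tree(zero,empty),empty)

Decompose tree/2: succ(succ(u)) =?= succ(z),  tree(tree(zero,v),v) =?= y1.
Decompose succ/1: succ(u) =?= z.
Bind z := succ(u); substituting into the one remaining equation that mentions z gives: succ(tree(tree(y2,empty),y1)) =?= succ(tree(tree(succ(u),v),w)).
Bind y1 := tree(tree(zero,v),v); substituting into the one remaining equation that mentions y1 gives: succ(tree(tree(y2,empty),tree(tree(zero,v),v))) =?= succ(tree(tree(succ(u),v),w)).
Decompose tree/2: succ(succ(zero)) =?= succ(u),  x1 =?= tree(zero,1).
Decompose succ/1: succ(zero) =?= u.
Bind u := succ(zero); substituting into the one remaining equation that mentions u gives: succ(tree(tree(y2,empty),tree(tree(zero,v),v))) =?= succ(tree(tree(succ(succ(zero)),v),w)). Substituting into the earlier binding gives z := succ(succ(zero)).
Bind x1 := tree(zero,1); no other remaining equation mentions x1.
Decompose succ/1: tree(tree(y2,empty),tree(tree(zero,v),v)) =?= tree(tree(succ(succ(zero)),v),w).
Decompose tree/2: tree(y2,empty) =?= tree(succ(succ(zero)),v),  tree(tree(zero,v),v) =?= w.
Decompose tree/2: y2 =?= succ(succ(zero)),  empty =?= v.
Bind y2 := succ(succ(zero)); no other remaining equation mentions y2.
Bind v := empty; substituting into the remaining equation gives: tree(tree(zero,empty),empty) =?= w. Substituting into the earlier binding gives y1 := tree(tree(zero,empty),empty).
Bind w := tree(tree(zero,empty),empty).
MGU = { z := succ(succ(zero)), y1 := tree(tree(zero,empty),empty), u := succ(zero), x1 := tree(zero,1), y2 := succ(succ(zero)), v := empty, w := tree(tree(zero,empty),empty) }, so w := tree(tree(zero,empty),empty).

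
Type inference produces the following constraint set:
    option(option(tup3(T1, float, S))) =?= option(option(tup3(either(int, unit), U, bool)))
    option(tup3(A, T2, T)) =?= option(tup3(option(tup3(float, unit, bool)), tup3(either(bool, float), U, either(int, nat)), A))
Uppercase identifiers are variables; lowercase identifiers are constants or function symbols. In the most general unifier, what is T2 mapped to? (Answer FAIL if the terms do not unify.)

tup3(either(bool, float), float, either(int, nat))

Decompose option/1: option(tup3(T1, float, S)) =?= option(tup3(either(int, unit), U, bool)).
Decompose option/1: tup3(T1, float, S) =?= tup3(either(int, unit), U, bool).
Decompose tup3/3: T1 =?= either(int, unit),  float =?= U,  S =?= bool.
Bind T1 := either(int, unit); no other remaining equation mentions T1.
Bind U := float; substituting into the one remaining equation that mentions U gives: option(tup3(A, T2, T)) =?= option(tup3(option(tup3(float, unit, bool)), tup3(either(bool, float), float, either(int, nat)), A)).
Bind S := bool; no other remaining equation mentions S.
Decompose option/1: tup3(A, T2, T) =?= tup3(option(tup3(float, unit, bool)), tup3(either(bool, float), float, either(int, nat)), A).
Decompose tup3/3: A =?= option(tup3(float, unit, bool)),  T2 =?= tup3(either(bool, float), float, either(int, nat)),  T =?= A.
Bind A := option(tup3(float, unit, bool)); substituting into the one remaining equation that mentions A gives: T =?= option(tup3(float, unit, bool)).
Bind T2 := tup3(either(bool, float), float, either(int, nat)); no other remaining equation mentions T2.
Bind T := option(tup3(float, unit, bool)).
MGU = { T1 ↦ either(int, unit), U ↦ float, S ↦ bool, A ↦ option(tup3(float, unit, bool)), T2 ↦ tup3(either(bool, float), float, either(int, nat)), T ↦ option(tup3(float, unit, bool)) }, so T2 ↦ tup3(either(bool, float), float, either(int, nat)).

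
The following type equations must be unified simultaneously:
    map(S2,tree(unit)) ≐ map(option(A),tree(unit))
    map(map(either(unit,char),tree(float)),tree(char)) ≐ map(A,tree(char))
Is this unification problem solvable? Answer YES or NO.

YES

Decompose map/2: S2 ≐ option(A),  tree(unit) ≐ tree(unit).
Bind S2 := option(A); no other remaining equation mentions S2.
Delete trivial equation tree(unit) ≐ tree(unit).
Decompose map/2: map(either(unit,char),tree(float)) ≐ A,  tree(char) ≐ tree(char).
Bind A := map(either(unit,char),tree(float)); no other remaining equation mentions A. Substituting into the earlier binding gives S2 := option(map(either(unit,char),tree(float))).
Delete trivial equation tree(char) ≐ tree(char).
No equations remain and no clash or occurs-check failure arose, so a unifier exists.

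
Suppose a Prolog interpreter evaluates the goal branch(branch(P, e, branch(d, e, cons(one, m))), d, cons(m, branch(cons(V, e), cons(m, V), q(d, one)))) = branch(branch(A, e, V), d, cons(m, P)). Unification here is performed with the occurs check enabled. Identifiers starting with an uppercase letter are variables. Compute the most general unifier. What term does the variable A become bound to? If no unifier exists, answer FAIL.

Decompose branch/3: branch(P, e, branch(d, e, cons(one, m))) = branch(A, e, V),  d = d,  cons(m, branch(cons(V, e), cons(m, V), q(d, one))) = cons(m, P).
Decompose branch/3: P = A,  e = e,  branch(d, e, cons(one, m)) = V.
Bind P := A; substituting into the one remaining equation that mentions P gives: cons(m, branch(cons(V, e), cons(m, V), q(d, one))) = cons(m, A).
Delete trivial equation e = e.
Bind V := branch(d, e, cons(one, m)); substituting into the one remaining equation that mentions V gives: cons(m, branch(cons(branch(d, e, cons(one, m)), e), cons(m, branch(d, e, cons(one, m))), q(d, one))) = cons(m, A).
Delete trivial equation d = d.
Decompose cons/2: m = m,  branch(cons(branch(d, e, cons(one, m)), e), cons(m, branch(d, e, cons(one, m))), q(d, one)) = A.
Delete trivial equation m = m.
Bind A := branch(cons(branch(d, e, cons(one, m)), e), cons(m, branch(d, e, cons(one, m))), q(d, one)). Substituting into the earlier binding gives P := branch(cons(branch(d, e, cons(one, m)), e), cons(m, branch(d, e, cons(one, m))), q(d, one)).
MGU = { P -> branch(cons(branch(d, e, cons(one, m)), e), cons(m, branch(d, e, cons(one, m))), q(d, one)), V -> branch(d, e, cons(one, m)), A -> branch(cons(branch(d, e, cons(one, m)), e), cons(m, branch(d, e, cons(one, m))), q(d, one)) }, so A -> branch(cons(branch(d, e, cons(one, m)), e), cons(m, branch(d, e, cons(one, m))), q(d, one)).

branch(cons(branch(d, e, cons(one, m)), e), cons(m, branch(d, e, cons(one, m))), q(d, one))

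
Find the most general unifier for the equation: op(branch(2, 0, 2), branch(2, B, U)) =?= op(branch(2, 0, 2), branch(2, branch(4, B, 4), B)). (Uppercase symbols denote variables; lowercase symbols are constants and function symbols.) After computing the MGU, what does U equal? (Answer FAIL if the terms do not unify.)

Decompose op/2: branch(2, 0, 2) =?= branch(2, 0, 2),  branch(2, B, U) =?= branch(2, branch(4, B, 4), B).
Delete trivial equation branch(2, 0, 2) =?= branch(2, 0, 2).
Decompose branch/3: 2 =?= 2,  B =?= branch(4, B, 4),  U =?= B.
Delete trivial equation 2 =?= 2.
Occurs check fails: B occurs in branch(4, B, 4); the equation B =?= branch(4, B, 4) has no finite solution.

FAIL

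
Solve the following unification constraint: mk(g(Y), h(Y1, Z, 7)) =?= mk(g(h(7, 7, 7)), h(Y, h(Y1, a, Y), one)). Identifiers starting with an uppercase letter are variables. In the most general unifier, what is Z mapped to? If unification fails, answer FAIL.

FAIL

Decompose mk/2: g(Y) =?= g(h(7, 7, 7)),  h(Y1, Z, 7) =?= h(Y, h(Y1, a, Y), one).
Decompose g/1: Y =?= h(7, 7, 7).
Bind Y := h(7, 7, 7); substituting into the remaining equation gives: h(Y1, Z, 7) =?= h(h(7, 7, 7), h(Y1, a, h(7, 7, 7)), one).
Decompose h/3: Y1 =?= h(7, 7, 7),  Z =?= h(Y1, a, h(7, 7, 7)),  7 =?= one.
Bind Y1 := h(7, 7, 7); substituting into the one remaining equation that mentions Y1 gives: Z =?= h(h(7, 7, 7), a, h(7, 7, 7)).
Bind Z := h(h(7, 7, 7), a, h(7, 7, 7)); no other remaining equation mentions Z.
Clash: constants 7 and one differ; no unifier exists.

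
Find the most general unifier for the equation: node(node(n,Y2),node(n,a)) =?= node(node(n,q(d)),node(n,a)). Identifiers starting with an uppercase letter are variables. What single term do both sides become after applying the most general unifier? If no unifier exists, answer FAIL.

Decompose node/2: node(n,Y2) =?= node(n,q(d)),  node(n,a) =?= node(n,a).
Decompose node/2: n =?= n,  Y2 =?= q(d).
Delete trivial equation n =?= n.
Bind Y2 := q(d); no other remaining equation mentions Y2.
Delete trivial equation node(n,a) =?= node(n,a).
Applying the MGU to either side gives node(node(n,q(d)),node(n,a)).

node(node(n,q(d)),node(n,a))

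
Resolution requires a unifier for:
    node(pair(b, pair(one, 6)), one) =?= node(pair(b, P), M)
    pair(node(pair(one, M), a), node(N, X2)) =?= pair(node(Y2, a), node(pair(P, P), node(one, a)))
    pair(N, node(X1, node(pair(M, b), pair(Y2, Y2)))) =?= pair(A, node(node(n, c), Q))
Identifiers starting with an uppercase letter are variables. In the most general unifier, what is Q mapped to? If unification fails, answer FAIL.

node(pair(one, b), pair(pair(one, one), pair(one, one)))

Decompose node/2: pair(b, pair(one, 6)) =?= pair(b, P),  one =?= M.
Decompose pair/2: b =?= b,  pair(one, 6) =?= P.
Delete trivial equation b =?= b.
Bind P := pair(one, 6); substituting into the one remaining equation that mentions P gives: pair(node(pair(one, M), a), node(N, X2)) =?= pair(node(Y2, a), node(pair(pair(one, 6), pair(one, 6)), node(one, a))).
Bind M := one; substituting into the remaining equations gives: pair(node(pair(one, one), a), node(N, X2)) =?= pair(node(Y2, a), node(pair(pair(one, 6), pair(one, 6)), node(one, a))),  pair(N, node(X1, node(pair(one, b), pair(Y2, Y2)))) =?= pair(A, node(node(n, c), Q)).
Decompose pair/2: node(pair(one, one), a) =?= node(Y2, a),  node(N, X2) =?= node(pair(pair(one, 6), pair(one, 6)), node(one, a)).
Decompose node/2: pair(one, one) =?= Y2,  a =?= a.
Bind Y2 := pair(one, one); substituting into the one remaining equation that mentions Y2 gives: pair(N, node(X1, node(pair(one, b), pair(pair(one, one), pair(one, one))))) =?= pair(A, node(node(n, c), Q)).
Delete trivial equation a =?= a.
Decompose node/2: N =?= pair(pair(one, 6), pair(one, 6)),  X2 =?= node(one, a).
Bind N := pair(pair(one, 6), pair(one, 6)); substituting into the one remaining equation that mentions N gives: pair(pair(pair(one, 6), pair(one, 6)), node(X1, node(pair(one, b), pair(pair(one, one), pair(one, one))))) =?= pair(A, node(node(n, c), Q)).
Bind X2 := node(one, a); no other remaining equation mentions X2.
Decompose pair/2: pair(pair(one, 6), pair(one, 6)) =?= A,  node(X1, node(pair(one, b), pair(pair(one, one), pair(one, one)))) =?= node(node(n, c), Q).
Bind A := pair(pair(one, 6), pair(one, 6)); no other remaining equation mentions A.
Decompose node/2: X1 =?= node(n, c),  node(pair(one, b), pair(pair(one, one), pair(one, one))) =?= Q.
Bind X1 := node(n, c); no other remaining equation mentions X1.
Bind Q := node(pair(one, b), pair(pair(one, one), pair(one, one))).
MGU = { P := pair(one, 6), M := one, Y2 := pair(one, one), N := pair(pair(one, 6), pair(one, 6)), X2 := node(one, a), A := pair(pair(one, 6), pair(one, 6)), X1 := node(n, c), Q := node(pair(one, b), pair(pair(one, one), pair(one, one))) }, so Q := node(pair(one, b), pair(pair(one, one), pair(one, one))).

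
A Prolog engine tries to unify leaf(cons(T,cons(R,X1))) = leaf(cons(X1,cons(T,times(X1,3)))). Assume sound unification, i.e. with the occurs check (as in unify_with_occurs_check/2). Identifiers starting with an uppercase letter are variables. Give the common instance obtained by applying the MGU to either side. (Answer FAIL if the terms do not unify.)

Decompose leaf/1: cons(T,cons(R,X1)) = cons(X1,cons(T,times(X1,3))).
Decompose cons/2: T = X1,  cons(R,X1) = cons(T,times(X1,3)).
Bind T := X1; substituting into the remaining equation gives: cons(R,X1) = cons(X1,times(X1,3)).
Decompose cons/2: R = X1,  X1 = times(X1,3).
Bind R := X1; no other remaining equation mentions R.
Occurs check fails: X1 occurs in times(X1,3); the equation X1 = times(X1,3) has no finite solution.

FAIL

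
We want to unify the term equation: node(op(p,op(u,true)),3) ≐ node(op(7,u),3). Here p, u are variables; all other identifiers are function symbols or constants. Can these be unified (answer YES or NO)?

Decompose node/2: op(p,op(u,true)) ≐ op(7,u),  3 ≐ 3.
Decompose op/2: p ≐ 7,  op(u,true) ≐ u.
Bind p := 7; no other remaining equation mentions p.
Occurs check fails: u occurs in op(u,true); the equation u ≐ op(u,true) has no finite solution.

NO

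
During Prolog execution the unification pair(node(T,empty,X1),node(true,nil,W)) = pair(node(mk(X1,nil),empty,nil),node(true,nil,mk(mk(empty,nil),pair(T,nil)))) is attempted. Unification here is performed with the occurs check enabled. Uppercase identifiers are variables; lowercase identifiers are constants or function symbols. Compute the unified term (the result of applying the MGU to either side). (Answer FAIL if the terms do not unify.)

pair(node(mk(nil,nil),empty,nil),node(true,nil,mk(mk(empty,nil),pair(mk(nil,nil),nil))))

Decompose pair/2: node(T,empty,X1) = node(mk(X1,nil),empty,nil),  node(true,nil,W) = node(true,nil,mk(mk(empty,nil),pair(T,nil))).
Decompose node/3: T = mk(X1,nil),  empty = empty,  X1 = nil.
Bind T := mk(X1,nil); substituting into the one remaining equation that mentions T gives: node(true,nil,W) = node(true,nil,mk(mk(empty,nil),pair(mk(X1,nil),nil))).
Delete trivial equation empty = empty.
Bind X1 := nil; substituting into the remaining equation gives: node(true,nil,W) = node(true,nil,mk(mk(empty,nil),pair(mk(nil,nil),nil))). Substituting into the earlier binding gives T := mk(nil,nil).
Decompose node/3: true = true,  nil = nil,  W = mk(mk(empty,nil),pair(mk(nil,nil),nil)).
Delete trivial equation true = true.
Delete trivial equation nil = nil.
Bind W := mk(mk(empty,nil),pair(mk(nil,nil),nil)).
Applying the MGU to either side gives pair(node(mk(nil,nil),empty,nil),node(true,nil,mk(mk(empty,nil),pair(mk(nil,nil),nil)))).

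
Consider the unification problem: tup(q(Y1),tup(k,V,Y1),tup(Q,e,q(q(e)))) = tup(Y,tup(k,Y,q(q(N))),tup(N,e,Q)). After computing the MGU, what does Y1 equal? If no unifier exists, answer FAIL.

q(q(q(q(e))))

Decompose tup/3: q(Y1) = Y,  tup(k,V,Y1) = tup(k,Y,q(q(N))),  tup(Q,e,q(q(e))) = tup(N,e,Q).
Bind Y := q(Y1); substituting into the one remaining equation that mentions Y gives: tup(k,V,Y1) = tup(k,q(Y1),q(q(N))).
Decompose tup/3: k = k,  V = q(Y1),  Y1 = q(q(N)).
Delete trivial equation k = k.
Bind V := q(Y1); no other remaining equation mentions V.
Bind Y1 := q(q(N)); no other remaining equation mentions Y1. Substituting into the earlier bindings gives Y := q(q(q(N))), V := q(q(q(N))).
Decompose tup/3: Q = N,  e = e,  q(q(e)) = Q.
Bind Q := N; substituting into the one remaining equation that mentions Q gives: q(q(e)) = N.
Delete trivial equation e = e.
Bind N := q(q(e)). Substituting into the earlier bindings gives Y := q(q(q(q(q(e))))), V := q(q(q(q(q(e))))), Y1 := q(q(q(q(e)))), Q := q(q(e)).
MGU = { Y := q(q(q(q(q(e))))), V := q(q(q(q(q(e))))), Y1 := q(q(q(q(e)))), Q := q(q(e)), N := q(q(e)) }, so Y1 := q(q(q(q(e)))).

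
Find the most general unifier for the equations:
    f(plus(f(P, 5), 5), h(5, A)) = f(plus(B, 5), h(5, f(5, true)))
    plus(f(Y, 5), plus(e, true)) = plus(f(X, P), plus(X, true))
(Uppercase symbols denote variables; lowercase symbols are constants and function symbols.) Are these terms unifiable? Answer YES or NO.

Decompose f/2: plus(f(P, 5), 5) = plus(B, 5),  h(5, A) = h(5, f(5, true)).
Decompose plus/2: f(P, 5) = B,  5 = 5.
Bind B := f(P, 5); no other remaining equation mentions B.
Delete trivial equation 5 = 5.
Decompose h/2: 5 = 5,  A = f(5, true).
Delete trivial equation 5 = 5.
Bind A := f(5, true); no other remaining equation mentions A.
Decompose plus/2: f(Y, 5) = f(X, P),  plus(e, true) = plus(X, true).
Decompose f/2: Y = X,  5 = P.
Bind Y := X; no other remaining equation mentions Y.
Bind P := 5; no other remaining equation mentions P. Substituting into the earlier binding gives B := f(5, 5).
Decompose plus/2: e = X,  true = true.
Bind X := e; no other remaining equation mentions X. Substituting into the earlier binding gives Y := e.
Delete trivial equation true = true.
No equations remain and no clash or occurs-check failure arose, so a unifier exists.

YES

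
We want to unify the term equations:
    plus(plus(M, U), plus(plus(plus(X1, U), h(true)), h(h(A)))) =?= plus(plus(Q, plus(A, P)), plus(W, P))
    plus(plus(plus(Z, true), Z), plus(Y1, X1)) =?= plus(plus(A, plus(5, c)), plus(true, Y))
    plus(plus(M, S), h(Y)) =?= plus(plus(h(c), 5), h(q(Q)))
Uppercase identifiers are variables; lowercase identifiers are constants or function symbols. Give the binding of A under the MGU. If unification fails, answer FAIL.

plus(plus(5, c), true)

Decompose plus/2: plus(M, U) =?= plus(Q, plus(A, P)),  plus(plus(plus(X1, U), h(true)), h(h(A))) =?= plus(W, P).
Decompose plus/2: M =?= Q,  U =?= plus(A, P).
Bind M := Q; substituting into the one remaining equation that mentions M gives: plus(plus(Q, S), h(Y)) =?= plus(plus(h(c), 5), h(q(Q))).
Bind U := plus(A, P); substituting into the one remaining equation that mentions U gives: plus(plus(plus(X1, plus(A, P)), h(true)), h(h(A))) =?= plus(W, P).
Decompose plus/2: plus(plus(X1, plus(A, P)), h(true)) =?= W,  h(h(A)) =?= P.
Bind W := plus(plus(X1, plus(A, P)), h(true)); no other remaining equation mentions W.
Bind P := h(h(A)); no other remaining equation mentions P. Substituting into the earlier bindings gives U := plus(A, h(h(A))), W := plus(plus(X1, plus(A, h(h(A)))), h(true)).
Decompose plus/2: plus(plus(Z, true), Z) =?= plus(A, plus(5, c)),  plus(Y1, X1) =?= plus(true, Y).
Decompose plus/2: plus(Z, true) =?= A,  Z =?= plus(5, c).
Bind A := plus(Z, true); no other remaining equation mentions A. Substituting into the earlier bindings gives U := plus(plus(Z, true), h(h(plus(Z, true)))), W := plus(plus(X1, plus(plus(Z, true), h(h(plus(Z, true))))), h(true)), P := h(h(plus(Z, true))).
Bind Z := plus(5, c); no other remaining equation mentions Z. Substituting into the earlier bindings gives U := plus(plus(plus(5, c), true), h(h(plus(plus(5, c), true)))), W := plus(plus(X1, plus(plus(plus(5, c), true), h(h(plus(plus(5, c), true))))), h(true)), P := h(h(plus(plus(5, c), true))), A := plus(plus(5, c), true).
Decompose plus/2: Y1 =?= true,  X1 =?= Y.
Bind Y1 := true; no other remaining equation mentions Y1.
Bind X1 := Y; no other remaining equation mentions X1. Substituting into the earlier binding gives W := plus(plus(Y, plus(plus(plus(5, c), true), h(h(plus(plus(5, c), true))))), h(true)).
Decompose plus/2: plus(Q, S) =?= plus(h(c), 5),  h(Y) =?= h(q(Q)).
Decompose plus/2: Q =?= h(c),  S =?= 5.
Bind Q := h(c); substituting into the one remaining equation that mentions Q gives: h(Y) =?= h(q(h(c))). Substituting into the earlier binding gives M := h(c).
Bind S := 5; no other remaining equation mentions S.
Decompose h/1: Y =?= q(h(c)).
Bind Y := q(h(c)). Substituting into the earlier bindings gives W := plus(plus(q(h(c)), plus(plus(plus(5, c), true), h(h(plus(plus(5, c), true))))), h(true)), X1 := q(h(c)).
MGU = { M -> h(c), U -> plus(plus(plus(5, c), true), h(h(plus(plus(5, c), true)))), W -> plus(plus(q(h(c)), plus(plus(plus(5, c), true), h(h(plus(plus(5, c), true))))), h(true)), P -> h(h(plus(plus(5, c), true))), A -> plus(plus(5, c), true), Z -> plus(5, c), Y1 -> true, X1 -> q(h(c)), Q -> h(c), S -> 5, Y -> q(h(c)) }, so A -> plus(plus(5, c), true).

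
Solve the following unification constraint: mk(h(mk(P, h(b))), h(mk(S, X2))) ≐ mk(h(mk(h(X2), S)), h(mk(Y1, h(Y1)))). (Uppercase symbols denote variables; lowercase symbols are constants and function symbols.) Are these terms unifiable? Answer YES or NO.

YES

Decompose mk/2: h(mk(P, h(b))) ≐ h(mk(h(X2), S)),  h(mk(S, X2)) ≐ h(mk(Y1, h(Y1))).
Decompose h/1: mk(P, h(b)) ≐ mk(h(X2), S).
Decompose mk/2: P ≐ h(X2),  h(b) ≐ S.
Bind P := h(X2); no other remaining equation mentions P.
Bind S := h(b); substituting into the remaining equation gives: h(mk(h(b), X2)) ≐ h(mk(Y1, h(Y1))).
Decompose h/1: mk(h(b), X2) ≐ mk(Y1, h(Y1)).
Decompose mk/2: h(b) ≐ Y1,  X2 ≐ h(Y1).
Bind Y1 := h(b); substituting into the remaining equation gives: X2 ≐ h(h(b)).
Bind X2 := h(h(b)). Substituting into the earlier binding gives P := h(h(h(b))).
No equations remain and no clash or occurs-check failure arose, so a unifier exists.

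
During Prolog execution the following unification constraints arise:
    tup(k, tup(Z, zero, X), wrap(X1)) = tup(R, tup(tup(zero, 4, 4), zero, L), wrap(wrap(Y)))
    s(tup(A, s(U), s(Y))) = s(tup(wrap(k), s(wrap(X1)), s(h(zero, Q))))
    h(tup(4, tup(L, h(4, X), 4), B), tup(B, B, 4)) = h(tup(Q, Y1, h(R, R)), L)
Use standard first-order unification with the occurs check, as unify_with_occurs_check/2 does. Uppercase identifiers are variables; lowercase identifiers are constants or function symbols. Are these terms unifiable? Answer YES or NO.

YES

Decompose tup/3: k = R,  tup(Z, zero, X) = tup(tup(zero, 4, 4), zero, L),  wrap(X1) = wrap(wrap(Y)).
Bind R := k; substituting into the one remaining equation that mentions R gives: h(tup(4, tup(L, h(4, X), 4), B), tup(B, B, 4)) = h(tup(Q, Y1, h(k, k)), L).
Decompose tup/3: Z = tup(zero, 4, 4),  zero = zero,  X = L.
Bind Z := tup(zero, 4, 4); no other remaining equation mentions Z.
Delete trivial equation zero = zero.
Bind X := L; substituting into the one remaining equation that mentions X gives: h(tup(4, tup(L, h(4, L), 4), B), tup(B, B, 4)) = h(tup(Q, Y1, h(k, k)), L).
Decompose wrap/1: X1 = wrap(Y).
Bind X1 := wrap(Y); substituting into the one remaining equation that mentions X1 gives: s(tup(A, s(U), s(Y))) = s(tup(wrap(k), s(wrap(wrap(Y))), s(h(zero, Q)))).
Decompose s/1: tup(A, s(U), s(Y)) = tup(wrap(k), s(wrap(wrap(Y))), s(h(zero, Q))).
Decompose tup/3: A = wrap(k),  s(U) = s(wrap(wrap(Y))),  s(Y) = s(h(zero, Q)).
Bind A := wrap(k); no other remaining equation mentions A.
Decompose s/1: U = wrap(wrap(Y)).
Bind U := wrap(wrap(Y)); no other remaining equation mentions U.
Decompose s/1: Y = h(zero, Q).
Bind Y := h(zero, Q); no other remaining equation mentions Y. Substituting into the earlier bindings gives X1 := wrap(h(zero, Q)), U := wrap(wrap(h(zero, Q))).
Decompose h/2: tup(4, tup(L, h(4, L), 4), B) = tup(Q, Y1, h(k, k)),  tup(B, B, 4) = L.
Decompose tup/3: 4 = Q,  tup(L, h(4, L), 4) = Y1,  B = h(k, k).
Bind Q := 4; no other remaining equation mentions Q. Substituting into the earlier bindings gives X1 := wrap(h(zero, 4)), U := wrap(wrap(h(zero, 4))), Y := h(zero, 4).
Bind Y1 := tup(L, h(4, L), 4); no other remaining equation mentions Y1.
Bind B := h(k, k); substituting into the remaining equation gives: tup(h(k, k), h(k, k), 4) = L.
Bind L := tup(h(k, k), h(k, k), 4). Substituting into the earlier bindings gives X := tup(h(k, k), h(k, k), 4), Y1 := tup(tup(h(k, k), h(k, k), 4), h(4, tup(h(k, k), h(k, k), 4)), 4).
No equations remain and no clash or occurs-check failure arose, so a unifier exists.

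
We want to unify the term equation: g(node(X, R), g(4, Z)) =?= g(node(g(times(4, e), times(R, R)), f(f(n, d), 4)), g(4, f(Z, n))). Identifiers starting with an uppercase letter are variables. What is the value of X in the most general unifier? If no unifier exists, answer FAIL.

FAIL

Decompose g/2: node(X, R) =?= node(g(times(4, e), times(R, R)), f(f(n, d), 4)),  g(4, Z) =?= g(4, f(Z, n)).
Decompose node/2: X =?= g(times(4, e), times(R, R)),  R =?= f(f(n, d), 4).
Bind X := g(times(4, e), times(R, R)); no other remaining equation mentions X.
Bind R := f(f(n, d), 4); no other remaining equation mentions R. Substituting into the earlier binding gives X := g(times(4, e), times(f(f(n, d), 4), f(f(n, d), 4))).
Decompose g/2: 4 =?= 4,  Z =?= f(Z, n).
Delete trivial equation 4 =?= 4.
Occurs check fails: Z occurs in f(Z, n); the equation Z =?= f(Z, n) has no finite solution.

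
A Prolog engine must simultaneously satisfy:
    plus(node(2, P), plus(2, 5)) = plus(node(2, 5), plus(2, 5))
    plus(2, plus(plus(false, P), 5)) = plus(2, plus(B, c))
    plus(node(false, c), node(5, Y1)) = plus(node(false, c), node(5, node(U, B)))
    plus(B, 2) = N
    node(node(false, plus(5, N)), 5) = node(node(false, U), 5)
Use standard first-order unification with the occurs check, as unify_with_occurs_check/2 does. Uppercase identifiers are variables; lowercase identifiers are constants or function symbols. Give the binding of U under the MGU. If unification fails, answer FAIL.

FAIL

Decompose plus/2: node(2, P) = node(2, 5),  plus(2, 5) = plus(2, 5).
Decompose node/2: 2 = 2,  P = 5.
Delete trivial equation 2 = 2.
Bind P := 5; substituting into the one remaining equation that mentions P gives: plus(2, plus(plus(false, 5), 5)) = plus(2, plus(B, c)).
Delete trivial equation plus(2, 5) = plus(2, 5).
Decompose plus/2: 2 = 2,  plus(plus(false, 5), 5) = plus(B, c).
Delete trivial equation 2 = 2.
Decompose plus/2: plus(false, 5) = B,  5 = c.
Bind B := plus(false, 5); substituting into the 2 remaining equations that mention B gives: plus(node(false, c), node(5, Y1)) = plus(node(false, c), node(5, node(U, plus(false, 5)))),  plus(plus(false, 5), 2) = N.
Clash: constants 5 and c differ; no unifier exists.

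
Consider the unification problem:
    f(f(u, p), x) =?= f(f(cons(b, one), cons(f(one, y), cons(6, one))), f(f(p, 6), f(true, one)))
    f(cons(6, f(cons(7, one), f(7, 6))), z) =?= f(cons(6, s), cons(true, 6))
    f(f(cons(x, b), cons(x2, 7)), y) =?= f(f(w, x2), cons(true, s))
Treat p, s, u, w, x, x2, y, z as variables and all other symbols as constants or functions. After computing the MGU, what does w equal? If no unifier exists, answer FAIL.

Decompose f/2: f(u, p) =?= f(cons(b, one), cons(f(one, y), cons(6, one))),  x =?= f(f(p, 6), f(true, one)).
Decompose f/2: u =?= cons(b, one),  p =?= cons(f(one, y), cons(6, one)).
Bind u := cons(b, one); no other remaining equation mentions u.
Bind p := cons(f(one, y), cons(6, one)); substituting into the one remaining equation that mentions p gives: x =?= f(f(cons(f(one, y), cons(6, one)), 6), f(true, one)).
Bind x := f(f(cons(f(one, y), cons(6, one)), 6), f(true, one)); substituting into the one remaining equation that mentions x gives: f(f(cons(f(f(cons(f(one, y), cons(6, one)), 6), f(true, one)), b), cons(x2, 7)), y) =?= f(f(w, x2), cons(true, s)).
Decompose f/2: cons(6, f(cons(7, one), f(7, 6))) =?= cons(6, s),  z =?= cons(true, 6).
Decompose cons/2: 6 =?= 6,  f(cons(7, one), f(7, 6)) =?= s.
Delete trivial equation 6 =?= 6.
Bind s := f(cons(7, one), f(7, 6)); substituting into the one remaining equation that mentions s gives: f(f(cons(f(f(cons(f(one, y), cons(6, one)), 6), f(true, one)), b), cons(x2, 7)), y) =?= f(f(w, x2), cons(true, f(cons(7, one), f(7, 6)))).
Bind z := cons(true, 6); no other remaining equation mentions z.
Decompose f/2: f(cons(f(f(cons(f(one, y), cons(6, one)), 6), f(true, one)), b), cons(x2, 7)) =?= f(w, x2),  y =?= cons(true, f(cons(7, one), f(7, 6))).
Decompose f/2: cons(f(f(cons(f(one, y), cons(6, one)), 6), f(true, one)), b) =?= w,  cons(x2, 7) =?= x2.
Bind w := cons(f(f(cons(f(one, y), cons(6, one)), 6), f(true, one)), b); no other remaining equation mentions w.
Occurs check fails: x2 occurs in cons(x2, 7); the equation x2 =?= cons(x2, 7) has no finite solution.

FAIL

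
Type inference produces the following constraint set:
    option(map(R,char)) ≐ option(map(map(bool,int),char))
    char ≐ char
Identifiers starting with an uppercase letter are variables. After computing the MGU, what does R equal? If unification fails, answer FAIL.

Decompose option/1: map(R,char) ≐ map(map(bool,int),char).
Decompose map/2: R ≐ map(bool,int),  char ≐ char.
Bind R := map(bool,int); no other remaining equation mentions R.
Delete trivial equation char ≐ char.
Delete trivial equation char ≐ char.
MGU = { R -> map(bool,int) }, so R -> map(bool,int).

map(bool,int)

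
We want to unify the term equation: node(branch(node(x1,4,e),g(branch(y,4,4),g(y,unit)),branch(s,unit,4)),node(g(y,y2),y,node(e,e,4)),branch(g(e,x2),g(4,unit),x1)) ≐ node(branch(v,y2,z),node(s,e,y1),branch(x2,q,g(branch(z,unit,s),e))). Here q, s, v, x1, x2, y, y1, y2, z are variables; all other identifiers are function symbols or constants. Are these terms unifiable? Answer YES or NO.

NO

Decompose node/3: branch(node(x1,4,e),g(branch(y,4,4),g(y,unit)),branch(s,unit,4)) ≐ branch(v,y2,z),  node(g(y,y2),y,node(e,e,4)) ≐ node(s,e,y1),  branch(g(e,x2),g(4,unit),x1) ≐ branch(x2,q,g(branch(z,unit,s),e)).
Decompose branch/3: node(x1,4,e) ≐ v,  g(branch(y,4,4),g(y,unit)) ≐ y2,  branch(s,unit,4) ≐ z.
Bind v := node(x1,4,e); no other remaining equation mentions v.
Bind y2 := g(branch(y,4,4),g(y,unit)); substituting into the one remaining equation that mentions y2 gives: node(g(y,g(branch(y,4,4),g(y,unit))),y,node(e,e,4)) ≐ node(s,e,y1).
Bind z := branch(s,unit,4); substituting into the one remaining equation that mentions z gives: branch(g(e,x2),g(4,unit),x1) ≐ branch(x2,q,g(branch(branch(s,unit,4),unit,s),e)).
Decompose node/3: g(y,g(branch(y,4,4),g(y,unit))) ≐ s,  y ≐ e,  node(e,e,4) ≐ y1.
Bind s := g(y,g(branch(y,4,4),g(y,unit))); substituting into the one remaining equation that mentions s gives: branch(g(e,x2),g(4,unit),x1) ≐ branch(x2,q,g(branch(branch(g(y,g(branch(y,4,4),g(y,unit))),unit,4),unit,g(y,g(branch(y,4,4),g(y,unit)))),e)). Substituting into the earlier binding gives z := branch(g(y,g(branch(y,4,4),g(y,unit))),unit,4).
Bind y := e; substituting into the one remaining equation that mentions y gives: branch(g(e,x2),g(4,unit),x1) ≐ branch(x2,q,g(branch(branch(g(e,g(branch(e,4,4),g(e,unit))),unit,4),unit,g(e,g(branch(e,4,4),g(e,unit)))),e)). Substituting into the earlier bindings gives y2 := g(branch(e,4,4),g(e,unit)), z := branch(g(e,g(branch(e,4,4),g(e,unit))),unit,4), s := g(e,g(branch(e,4,4),g(e,unit))).
Bind y1 := node(e,e,4); no other remaining equation mentions y1.
Decompose branch/3: g(e,x2) ≐ x2,  g(4,unit) ≐ q,  x1 ≐ g(branch(branch(g(e,g(branch(e,4,4),g(e,unit))),unit,4),unit,g(e,g(branch(e,4,4),g(e,unit)))),e).
Occurs check fails: x2 occurs in g(e,x2); the equation x2 ≐ g(e,x2) has no finite solution.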